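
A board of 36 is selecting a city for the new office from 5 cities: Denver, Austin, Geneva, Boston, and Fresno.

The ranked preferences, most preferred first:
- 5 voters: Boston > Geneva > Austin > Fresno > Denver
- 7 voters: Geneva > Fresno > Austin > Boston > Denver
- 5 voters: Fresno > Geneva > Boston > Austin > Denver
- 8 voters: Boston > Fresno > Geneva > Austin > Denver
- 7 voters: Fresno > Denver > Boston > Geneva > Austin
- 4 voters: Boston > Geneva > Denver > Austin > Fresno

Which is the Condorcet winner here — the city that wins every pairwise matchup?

Fresno

Fresno vs Denver: 32–4
Fresno vs Austin: 27–9
Fresno vs Geneva: 20–16
Fresno vs Boston: 19–17
Fresno beats every other city.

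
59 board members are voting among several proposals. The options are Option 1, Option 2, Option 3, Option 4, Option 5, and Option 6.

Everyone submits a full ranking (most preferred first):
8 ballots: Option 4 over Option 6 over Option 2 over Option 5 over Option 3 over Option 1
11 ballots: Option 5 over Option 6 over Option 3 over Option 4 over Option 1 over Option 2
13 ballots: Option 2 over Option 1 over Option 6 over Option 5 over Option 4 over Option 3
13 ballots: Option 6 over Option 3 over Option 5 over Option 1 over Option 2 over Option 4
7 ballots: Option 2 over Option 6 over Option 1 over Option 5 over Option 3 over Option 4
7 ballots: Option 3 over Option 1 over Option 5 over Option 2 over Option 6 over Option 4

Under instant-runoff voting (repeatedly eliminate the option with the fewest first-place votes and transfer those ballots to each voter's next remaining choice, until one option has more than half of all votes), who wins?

Option 6

Round 1: Option 1 0, Option 2 20, Option 3 7, Option 4 8, Option 5 11, Option 6 13. Option 1 eliminated.
Round 2: Option 2 20, Option 3 7, Option 4 8, Option 5 11, Option 6 13. Option 3 eliminated.
Round 3: Option 2 20, Option 4 8, Option 5 18, Option 6 13. Option 4 eliminated.
Round 4: Option 2 20, Option 5 18, Option 6 21. Option 5 eliminated.
Round 5: Option 2 27, Option 6 32. Option 6 has a majority (≥30).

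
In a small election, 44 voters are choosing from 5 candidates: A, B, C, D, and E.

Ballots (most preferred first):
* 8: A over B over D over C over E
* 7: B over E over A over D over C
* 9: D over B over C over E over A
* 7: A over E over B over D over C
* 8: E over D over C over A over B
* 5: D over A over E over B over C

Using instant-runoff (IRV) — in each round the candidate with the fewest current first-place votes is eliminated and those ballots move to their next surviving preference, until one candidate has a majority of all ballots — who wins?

Round 1: A 15, B 7, C 0, D 14, E 8. C eliminated.
Round 2: A 15, B 7, D 14, E 8. B eliminated.
Round 3: A 15, D 14, E 15. D eliminated.
Round 4: A 20, E 24. E has a majority (≥23).

E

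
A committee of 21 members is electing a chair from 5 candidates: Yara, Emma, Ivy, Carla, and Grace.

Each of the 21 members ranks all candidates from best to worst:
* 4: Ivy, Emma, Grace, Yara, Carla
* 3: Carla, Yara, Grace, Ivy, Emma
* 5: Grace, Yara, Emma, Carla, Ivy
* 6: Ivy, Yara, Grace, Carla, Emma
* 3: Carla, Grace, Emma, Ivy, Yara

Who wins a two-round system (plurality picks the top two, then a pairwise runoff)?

Round 1 first-place votes: Yara 0, Emma 0, Ivy 10, Carla 6, Grace 5. Ivy and Carla advance.
Runoff: Ivy is ranked above Carla on 10 ballots, Carla above Ivy on 11.

Carla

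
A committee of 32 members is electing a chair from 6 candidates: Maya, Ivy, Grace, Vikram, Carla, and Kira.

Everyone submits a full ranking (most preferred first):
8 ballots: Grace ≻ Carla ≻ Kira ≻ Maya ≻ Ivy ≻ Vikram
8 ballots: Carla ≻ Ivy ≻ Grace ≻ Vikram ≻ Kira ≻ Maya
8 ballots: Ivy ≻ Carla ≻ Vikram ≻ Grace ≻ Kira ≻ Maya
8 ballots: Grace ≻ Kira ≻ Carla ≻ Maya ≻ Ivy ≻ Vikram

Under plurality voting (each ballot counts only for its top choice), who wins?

Grace

First-place votes: Maya 0, Ivy 8, Grace 16, Vikram 0, Carla 8, Kira 0.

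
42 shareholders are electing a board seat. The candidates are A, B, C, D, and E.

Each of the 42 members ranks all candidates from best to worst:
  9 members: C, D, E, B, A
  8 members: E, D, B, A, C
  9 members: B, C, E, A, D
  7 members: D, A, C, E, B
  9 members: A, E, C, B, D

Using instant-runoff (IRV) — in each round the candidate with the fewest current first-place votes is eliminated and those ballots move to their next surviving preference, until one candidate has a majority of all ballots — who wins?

Round 1: A 9, B 9, C 9, D 7, E 8. D eliminated.
Round 2: A 16, B 9, C 9, E 8. E eliminated.
Round 3: A 16, B 17, C 9. C eliminated.
Round 4: A 16, B 26. B has a majority (≥22).

B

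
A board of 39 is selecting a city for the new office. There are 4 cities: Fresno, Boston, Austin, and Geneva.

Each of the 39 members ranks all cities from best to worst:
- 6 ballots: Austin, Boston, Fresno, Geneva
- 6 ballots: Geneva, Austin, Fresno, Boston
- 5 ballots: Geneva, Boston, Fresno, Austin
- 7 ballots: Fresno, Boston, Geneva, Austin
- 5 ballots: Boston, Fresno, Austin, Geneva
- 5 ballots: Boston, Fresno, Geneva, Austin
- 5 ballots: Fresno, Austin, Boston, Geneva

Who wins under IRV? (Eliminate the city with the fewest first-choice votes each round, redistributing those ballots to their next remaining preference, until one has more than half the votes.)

Boston

Round 1: Fresno 12, Boston 10, Austin 6, Geneva 11. Austin eliminated.
Round 2: Fresno 12, Boston 16, Geneva 11. Geneva eliminated.
Round 3: Fresno 18, Boston 21. Boston has a majority (≥20).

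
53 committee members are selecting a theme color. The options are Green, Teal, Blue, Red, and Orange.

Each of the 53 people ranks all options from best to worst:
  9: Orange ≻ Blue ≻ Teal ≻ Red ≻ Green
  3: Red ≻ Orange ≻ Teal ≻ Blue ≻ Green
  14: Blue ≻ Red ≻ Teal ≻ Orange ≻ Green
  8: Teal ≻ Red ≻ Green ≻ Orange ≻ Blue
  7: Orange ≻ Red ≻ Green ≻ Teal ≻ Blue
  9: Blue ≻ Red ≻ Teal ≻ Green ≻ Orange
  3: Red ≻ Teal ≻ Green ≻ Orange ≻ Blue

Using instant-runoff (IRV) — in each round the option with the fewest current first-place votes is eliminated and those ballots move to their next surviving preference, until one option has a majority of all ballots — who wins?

Orange

Round 1: Green 0, Teal 8, Blue 23, Red 6, Orange 16. Green eliminated.
Round 2: Teal 8, Blue 23, Red 6, Orange 16. Red eliminated.
Round 3: Teal 11, Blue 23, Orange 19. Teal eliminated.
Round 4: Blue 23, Orange 30. Orange has a majority (≥27).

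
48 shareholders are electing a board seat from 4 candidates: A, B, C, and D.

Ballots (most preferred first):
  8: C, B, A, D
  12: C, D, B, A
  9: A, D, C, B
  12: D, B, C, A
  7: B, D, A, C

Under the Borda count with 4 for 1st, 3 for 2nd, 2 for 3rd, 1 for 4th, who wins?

A: 8×2 + 12×1 + 9×4 + 12×1 + 7×2 = 90
B: 8×3 + 12×2 + 9×1 + 12×3 + 7×4 = 121
C: 8×4 + 12×4 + 9×2 + 12×2 + 7×1 = 129
D: 8×1 + 12×3 + 9×3 + 12×4 + 7×3 = 140

D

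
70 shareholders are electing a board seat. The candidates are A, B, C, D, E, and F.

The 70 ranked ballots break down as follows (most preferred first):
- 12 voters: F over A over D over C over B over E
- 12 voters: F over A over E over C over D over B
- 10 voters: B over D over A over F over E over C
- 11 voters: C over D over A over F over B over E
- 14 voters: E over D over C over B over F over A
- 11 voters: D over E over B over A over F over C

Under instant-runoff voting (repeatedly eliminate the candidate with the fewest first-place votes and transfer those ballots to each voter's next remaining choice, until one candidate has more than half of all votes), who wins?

D

Round 1: A 0, B 10, C 11, D 11, E 14, F 24. A eliminated.
Round 2: B 10, C 11, D 11, E 14, F 24. B eliminated.
Round 3: C 11, D 21, E 14, F 24. C eliminated.
Round 4: D 32, E 14, F 24. E eliminated.
Round 5: D 46, F 24. D has a majority (≥36).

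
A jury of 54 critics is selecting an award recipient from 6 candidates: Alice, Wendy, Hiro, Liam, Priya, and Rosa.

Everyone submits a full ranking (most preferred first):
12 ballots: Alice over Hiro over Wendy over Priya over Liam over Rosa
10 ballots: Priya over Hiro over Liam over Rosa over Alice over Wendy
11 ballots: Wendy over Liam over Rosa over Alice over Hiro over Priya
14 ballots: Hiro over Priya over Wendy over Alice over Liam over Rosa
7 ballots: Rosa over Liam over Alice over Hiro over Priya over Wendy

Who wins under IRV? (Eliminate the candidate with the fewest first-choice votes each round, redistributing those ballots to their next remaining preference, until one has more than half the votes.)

Alice

Round 1: Alice 12, Wendy 11, Hiro 14, Liam 0, Priya 10, Rosa 7. Liam eliminated.
Round 2: Alice 12, Wendy 11, Hiro 14, Priya 10, Rosa 7. Rosa eliminated.
Round 3: Alice 19, Wendy 11, Hiro 14, Priya 10. Priya eliminated.
Round 4: Alice 19, Wendy 11, Hiro 24. Wendy eliminated.
Round 5: Alice 30, Hiro 24. Alice has a majority (≥28).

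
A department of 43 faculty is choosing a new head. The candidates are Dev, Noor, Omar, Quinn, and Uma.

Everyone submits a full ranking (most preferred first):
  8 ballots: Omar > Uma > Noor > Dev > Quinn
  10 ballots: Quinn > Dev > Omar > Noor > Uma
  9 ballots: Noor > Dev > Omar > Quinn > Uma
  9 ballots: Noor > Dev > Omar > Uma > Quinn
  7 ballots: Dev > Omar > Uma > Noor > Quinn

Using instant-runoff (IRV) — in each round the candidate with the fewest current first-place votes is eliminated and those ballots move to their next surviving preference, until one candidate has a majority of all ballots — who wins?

Omar

Round 1: Dev 7, Noor 18, Omar 8, Quinn 10, Uma 0. Uma eliminated.
Round 2: Dev 7, Noor 18, Omar 8, Quinn 10. Dev eliminated.
Round 3: Noor 18, Omar 15, Quinn 10. Quinn eliminated.
Round 4: Noor 18, Omar 25. Omar has a majority (≥22).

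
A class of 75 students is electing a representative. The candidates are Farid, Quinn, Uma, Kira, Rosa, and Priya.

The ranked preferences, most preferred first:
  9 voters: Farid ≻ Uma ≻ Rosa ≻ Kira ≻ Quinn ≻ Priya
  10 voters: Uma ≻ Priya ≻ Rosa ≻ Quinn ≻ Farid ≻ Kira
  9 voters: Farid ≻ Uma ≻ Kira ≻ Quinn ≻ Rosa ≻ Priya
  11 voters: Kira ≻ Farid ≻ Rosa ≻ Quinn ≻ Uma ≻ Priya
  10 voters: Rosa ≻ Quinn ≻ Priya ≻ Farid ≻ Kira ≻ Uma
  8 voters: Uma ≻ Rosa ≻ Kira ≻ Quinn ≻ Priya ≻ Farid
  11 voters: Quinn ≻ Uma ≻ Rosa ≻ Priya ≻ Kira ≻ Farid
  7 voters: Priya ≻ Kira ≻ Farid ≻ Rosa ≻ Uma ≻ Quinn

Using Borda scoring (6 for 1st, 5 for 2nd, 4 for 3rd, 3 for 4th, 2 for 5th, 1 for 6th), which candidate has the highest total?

Rosa

Farid: 9×6 + 10×2 + 9×6 + 11×5 + 10×3 + 8×1 + 11×1 + 7×4 = 260
Quinn: 9×2 + 10×3 + 9×3 + 11×3 + 10×5 + 8×3 + 11×6 + 7×1 = 255
Uma: 9×5 + 10×6 + 9×5 + 11×2 + 10×1 + 8×6 + 11×5 + 7×2 = 299
Kira: 9×3 + 10×1 + 9×4 + 11×6 + 10×2 + 8×4 + 11×2 + 7×5 = 248
Rosa: 9×4 + 10×4 + 9×2 + 11×4 + 10×6 + 8×5 + 11×4 + 7×3 = 303
Priya: 9×1 + 10×5 + 9×1 + 11×1 + 10×4 + 8×2 + 11×3 + 7×6 = 210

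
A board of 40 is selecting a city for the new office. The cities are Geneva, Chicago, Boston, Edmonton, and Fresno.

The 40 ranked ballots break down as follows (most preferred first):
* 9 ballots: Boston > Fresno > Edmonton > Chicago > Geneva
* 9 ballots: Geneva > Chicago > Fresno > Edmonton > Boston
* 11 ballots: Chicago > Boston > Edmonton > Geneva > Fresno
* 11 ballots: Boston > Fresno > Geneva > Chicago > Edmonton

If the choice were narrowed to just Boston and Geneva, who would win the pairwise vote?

Boston

Boston is ranked above Geneva on 31 ballots; Geneva above Boston on 9.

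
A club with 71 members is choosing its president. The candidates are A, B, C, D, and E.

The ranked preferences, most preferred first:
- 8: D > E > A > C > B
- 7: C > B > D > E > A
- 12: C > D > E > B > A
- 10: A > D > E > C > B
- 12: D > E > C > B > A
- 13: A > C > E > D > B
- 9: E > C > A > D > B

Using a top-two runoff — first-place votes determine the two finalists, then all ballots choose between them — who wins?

Round 1 first-place votes: A 23, B 0, C 19, D 20, E 9. A and D advance.
Runoff: A is ranked above D on 32 ballots, D above A on 39.

D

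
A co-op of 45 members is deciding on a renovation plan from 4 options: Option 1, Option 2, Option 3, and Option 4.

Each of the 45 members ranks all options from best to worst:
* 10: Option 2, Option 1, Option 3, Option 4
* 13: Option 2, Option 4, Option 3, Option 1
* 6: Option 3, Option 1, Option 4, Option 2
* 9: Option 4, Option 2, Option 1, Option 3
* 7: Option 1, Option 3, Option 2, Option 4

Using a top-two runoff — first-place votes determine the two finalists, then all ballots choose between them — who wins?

Option 2

Round 1 first-place votes: Option 1 7, Option 2 23, Option 3 6, Option 4 9. Option 2 and Option 4 advance.
Runoff: Option 2 is ranked above Option 4 on 30 ballots, Option 4 above Option 2 on 15.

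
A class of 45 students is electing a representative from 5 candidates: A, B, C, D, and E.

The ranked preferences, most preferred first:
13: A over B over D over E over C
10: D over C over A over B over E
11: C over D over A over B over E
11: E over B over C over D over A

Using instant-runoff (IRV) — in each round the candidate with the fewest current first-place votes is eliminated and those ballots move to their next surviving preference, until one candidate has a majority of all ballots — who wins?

C

Round 1: A 13, B 0, C 11, D 10, E 11. B eliminated.
Round 2: A 13, C 11, D 10, E 11. D eliminated.
Round 3: A 13, C 21, E 11. E eliminated.
Round 4: A 13, C 32. C has a majority (≥23).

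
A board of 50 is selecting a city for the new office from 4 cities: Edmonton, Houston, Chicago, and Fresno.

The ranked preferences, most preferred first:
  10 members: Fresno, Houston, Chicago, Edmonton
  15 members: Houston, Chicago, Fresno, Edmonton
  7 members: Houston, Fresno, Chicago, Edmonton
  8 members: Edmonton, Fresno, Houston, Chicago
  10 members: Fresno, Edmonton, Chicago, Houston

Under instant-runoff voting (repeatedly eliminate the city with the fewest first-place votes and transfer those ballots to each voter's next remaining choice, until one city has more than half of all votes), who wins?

Fresno

Round 1: Edmonton 8, Houston 22, Chicago 0, Fresno 20. Chicago eliminated.
Round 2: Edmonton 8, Houston 22, Fresno 20. Edmonton eliminated.
Round 3: Houston 22, Fresno 28. Fresno has a majority (≥26).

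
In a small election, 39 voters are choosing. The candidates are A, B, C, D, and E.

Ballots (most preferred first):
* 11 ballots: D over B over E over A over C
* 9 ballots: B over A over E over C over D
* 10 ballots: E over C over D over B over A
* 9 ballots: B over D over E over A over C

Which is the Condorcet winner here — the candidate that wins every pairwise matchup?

D

D vs A: 30–9
D vs B: 21–18
D vs C: 20–19
D vs E: 20–19
D beats every other candidate.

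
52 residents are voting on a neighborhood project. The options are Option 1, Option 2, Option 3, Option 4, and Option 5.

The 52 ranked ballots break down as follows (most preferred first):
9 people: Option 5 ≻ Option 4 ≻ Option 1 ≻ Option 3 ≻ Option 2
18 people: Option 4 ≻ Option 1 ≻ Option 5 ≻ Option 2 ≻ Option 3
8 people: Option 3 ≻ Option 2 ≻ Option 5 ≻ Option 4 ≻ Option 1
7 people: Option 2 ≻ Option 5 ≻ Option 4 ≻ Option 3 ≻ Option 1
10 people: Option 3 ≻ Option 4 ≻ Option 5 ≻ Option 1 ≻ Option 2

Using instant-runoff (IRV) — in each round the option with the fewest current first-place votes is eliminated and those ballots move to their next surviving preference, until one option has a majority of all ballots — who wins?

Round 1: Option 1 0, Option 2 7, Option 3 18, Option 4 18, Option 5 9. Option 1 eliminated.
Round 2: Option 2 7, Option 3 18, Option 4 18, Option 5 9. Option 2 eliminated.
Round 3: Option 3 18, Option 4 18, Option 5 16. Option 5 eliminated.
Round 4: Option 3 18, Option 4 34. Option 4 has a majority (≥27).

Option 4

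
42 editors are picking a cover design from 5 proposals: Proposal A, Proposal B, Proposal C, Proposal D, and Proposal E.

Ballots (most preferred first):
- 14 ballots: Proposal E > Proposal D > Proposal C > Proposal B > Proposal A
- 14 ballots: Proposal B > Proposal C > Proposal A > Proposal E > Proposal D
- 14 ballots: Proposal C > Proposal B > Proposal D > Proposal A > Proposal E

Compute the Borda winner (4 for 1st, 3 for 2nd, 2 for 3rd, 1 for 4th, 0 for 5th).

Proposal C

Proposal A: 14×0 + 14×2 + 14×1 = 42
Proposal B: 14×1 + 14×4 + 14×3 = 112
Proposal C: 14×2 + 14×3 + 14×4 = 126
Proposal D: 14×3 + 14×0 + 14×2 = 70
Proposal E: 14×4 + 14×1 + 14×0 = 70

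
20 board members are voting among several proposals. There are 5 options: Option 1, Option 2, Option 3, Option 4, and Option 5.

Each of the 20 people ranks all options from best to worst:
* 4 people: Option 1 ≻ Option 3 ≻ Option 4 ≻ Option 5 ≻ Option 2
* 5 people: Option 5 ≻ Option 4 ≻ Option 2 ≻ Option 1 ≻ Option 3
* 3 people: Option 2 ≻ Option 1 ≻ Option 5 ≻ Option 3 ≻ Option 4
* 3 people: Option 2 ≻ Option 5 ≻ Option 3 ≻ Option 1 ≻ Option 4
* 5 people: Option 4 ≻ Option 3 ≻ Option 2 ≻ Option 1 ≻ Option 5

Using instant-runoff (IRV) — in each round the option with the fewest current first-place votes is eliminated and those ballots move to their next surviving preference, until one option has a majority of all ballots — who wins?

Option 4

Round 1: Option 1 4, Option 2 6, Option 3 0, Option 4 5, Option 5 5. Option 3 eliminated.
Round 2: Option 1 4, Option 2 6, Option 4 5, Option 5 5. Option 1 eliminated.
Round 3: Option 2 6, Option 4 9, Option 5 5. Option 5 eliminated.
Round 4: Option 2 6, Option 4 14. Option 4 has a majority (≥11).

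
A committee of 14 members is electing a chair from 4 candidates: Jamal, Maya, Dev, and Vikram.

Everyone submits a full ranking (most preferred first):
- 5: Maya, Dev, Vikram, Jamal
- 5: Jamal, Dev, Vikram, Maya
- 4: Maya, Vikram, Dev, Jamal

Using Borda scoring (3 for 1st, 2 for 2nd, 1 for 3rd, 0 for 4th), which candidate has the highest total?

Jamal: 5×0 + 5×3 + 4×0 = 15
Maya: 5×3 + 5×0 + 4×3 = 27
Dev: 5×2 + 5×2 + 4×1 = 24
Vikram: 5×1 + 5×1 + 4×2 = 18

Maya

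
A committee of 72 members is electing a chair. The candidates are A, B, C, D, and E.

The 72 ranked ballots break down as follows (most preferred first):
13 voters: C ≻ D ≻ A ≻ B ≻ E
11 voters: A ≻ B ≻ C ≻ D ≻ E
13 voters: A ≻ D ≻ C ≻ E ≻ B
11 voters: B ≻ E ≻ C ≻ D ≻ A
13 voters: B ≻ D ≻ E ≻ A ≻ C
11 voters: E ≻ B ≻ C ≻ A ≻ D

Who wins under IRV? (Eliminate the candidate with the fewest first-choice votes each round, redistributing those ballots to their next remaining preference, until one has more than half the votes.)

A

Round 1: A 24, B 24, C 13, D 0, E 11. D eliminated.
Round 2: A 24, B 24, C 13, E 11. E eliminated.
Round 3: A 24, B 35, C 13. C eliminated.
Round 4: A 37, B 35. A has a majority (≥37).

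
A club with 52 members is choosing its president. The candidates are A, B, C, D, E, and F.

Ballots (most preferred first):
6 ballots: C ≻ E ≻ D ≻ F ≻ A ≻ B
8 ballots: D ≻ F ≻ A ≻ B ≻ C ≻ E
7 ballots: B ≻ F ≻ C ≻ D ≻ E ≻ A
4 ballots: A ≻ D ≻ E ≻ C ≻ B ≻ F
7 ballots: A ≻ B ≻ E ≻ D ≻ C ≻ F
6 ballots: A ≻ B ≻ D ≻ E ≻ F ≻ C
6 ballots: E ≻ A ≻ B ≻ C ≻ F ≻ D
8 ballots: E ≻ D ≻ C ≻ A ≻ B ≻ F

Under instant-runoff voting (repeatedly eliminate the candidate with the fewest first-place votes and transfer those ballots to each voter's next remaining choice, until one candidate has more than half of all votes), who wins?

E

Round 1: A 17, B 7, C 6, D 8, E 14, F 0. F eliminated.
Round 2: A 17, B 7, C 6, D 8, E 14. C eliminated.
Round 3: A 17, B 7, D 8, E 20. B eliminated.
Round 4: A 17, D 15, E 20. D eliminated.
Round 5: A 25, E 27. E has a majority (≥27).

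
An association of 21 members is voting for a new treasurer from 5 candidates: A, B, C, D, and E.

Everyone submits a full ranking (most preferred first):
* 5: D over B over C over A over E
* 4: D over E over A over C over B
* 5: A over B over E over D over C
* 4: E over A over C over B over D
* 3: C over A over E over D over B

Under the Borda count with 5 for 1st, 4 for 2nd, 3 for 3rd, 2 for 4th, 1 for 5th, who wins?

A

A: 5×2 + 4×3 + 5×5 + 4×4 + 3×4 = 75
B: 5×4 + 4×1 + 5×4 + 4×2 + 3×1 = 55
C: 5×3 + 4×2 + 5×1 + 4×3 + 3×5 = 55
D: 5×5 + 4×5 + 5×2 + 4×1 + 3×2 = 65
E: 5×1 + 4×4 + 5×3 + 4×5 + 3×3 = 65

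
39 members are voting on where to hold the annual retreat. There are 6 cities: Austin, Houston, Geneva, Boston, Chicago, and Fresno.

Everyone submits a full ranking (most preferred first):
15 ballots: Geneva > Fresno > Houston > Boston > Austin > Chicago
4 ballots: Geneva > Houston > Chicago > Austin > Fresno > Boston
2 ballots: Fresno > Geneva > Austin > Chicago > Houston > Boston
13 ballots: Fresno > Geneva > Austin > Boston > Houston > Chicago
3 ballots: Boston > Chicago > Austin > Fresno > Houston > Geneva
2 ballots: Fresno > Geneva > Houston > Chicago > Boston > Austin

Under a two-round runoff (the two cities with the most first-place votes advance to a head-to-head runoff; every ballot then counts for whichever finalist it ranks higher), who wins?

Round 1 first-place votes: Austin 0, Houston 0, Geneva 19, Boston 3, Chicago 0, Fresno 17. Geneva and Fresno advance.
Runoff: Geneva is ranked above Fresno on 19 ballots, Fresno above Geneva on 20.

Fresno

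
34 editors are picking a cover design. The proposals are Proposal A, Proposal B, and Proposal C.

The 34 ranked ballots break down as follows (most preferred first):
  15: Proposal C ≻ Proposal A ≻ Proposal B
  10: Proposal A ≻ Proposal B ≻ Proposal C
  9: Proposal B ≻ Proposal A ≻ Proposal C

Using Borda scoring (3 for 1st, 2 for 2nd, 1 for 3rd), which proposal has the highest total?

Proposal A: 15×2 + 10×3 + 9×2 = 78
Proposal B: 15×1 + 10×2 + 9×3 = 62
Proposal C: 15×3 + 10×1 + 9×1 = 64

Proposal A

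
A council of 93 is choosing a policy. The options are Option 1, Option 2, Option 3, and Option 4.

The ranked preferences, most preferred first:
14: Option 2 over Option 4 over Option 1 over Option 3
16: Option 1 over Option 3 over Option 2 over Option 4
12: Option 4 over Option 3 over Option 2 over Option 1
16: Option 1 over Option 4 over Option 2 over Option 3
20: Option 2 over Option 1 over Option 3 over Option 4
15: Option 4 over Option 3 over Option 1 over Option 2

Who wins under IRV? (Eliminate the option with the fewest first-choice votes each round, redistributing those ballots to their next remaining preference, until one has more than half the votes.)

Option 1

Round 1: Option 1 32, Option 2 34, Option 3 0, Option 4 27. Option 3 eliminated.
Round 2: Option 1 32, Option 2 34, Option 4 27. Option 4 eliminated.
Round 3: Option 1 47, Option 2 46. Option 1 has a majority (≥47).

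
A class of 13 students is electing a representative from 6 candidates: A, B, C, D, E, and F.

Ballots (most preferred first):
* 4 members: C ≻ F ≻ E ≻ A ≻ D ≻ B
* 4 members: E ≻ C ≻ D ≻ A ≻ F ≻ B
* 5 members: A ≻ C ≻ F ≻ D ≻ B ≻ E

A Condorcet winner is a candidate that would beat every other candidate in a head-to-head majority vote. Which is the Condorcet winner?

C

C vs A: 8–5
C vs B: 13–0
C vs D: 13–0
C vs E: 9–4
C vs F: 13–0
C beats every other candidate.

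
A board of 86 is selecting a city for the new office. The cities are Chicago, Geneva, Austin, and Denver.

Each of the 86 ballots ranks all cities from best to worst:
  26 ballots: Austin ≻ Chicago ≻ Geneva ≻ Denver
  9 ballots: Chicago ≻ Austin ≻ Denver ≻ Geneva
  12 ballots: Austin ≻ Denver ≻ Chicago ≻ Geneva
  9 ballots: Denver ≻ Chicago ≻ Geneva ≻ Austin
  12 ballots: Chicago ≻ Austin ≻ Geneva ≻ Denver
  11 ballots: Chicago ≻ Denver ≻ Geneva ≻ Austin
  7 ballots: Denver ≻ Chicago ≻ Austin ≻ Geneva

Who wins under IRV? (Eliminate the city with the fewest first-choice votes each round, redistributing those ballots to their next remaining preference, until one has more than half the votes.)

Chicago

Round 1: Chicago 32, Geneva 0, Austin 38, Denver 16. Geneva eliminated.
Round 2: Chicago 32, Austin 38, Denver 16. Denver eliminated.
Round 3: Chicago 48, Austin 38. Chicago has a majority (≥44).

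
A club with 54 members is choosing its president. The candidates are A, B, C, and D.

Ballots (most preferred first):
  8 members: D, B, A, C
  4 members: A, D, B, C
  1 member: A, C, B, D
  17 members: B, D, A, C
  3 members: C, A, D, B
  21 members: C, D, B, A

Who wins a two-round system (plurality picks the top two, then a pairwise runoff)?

B

Round 1 first-place votes: A 5, B 17, C 24, D 8. C and B advance.
Runoff: C is ranked above B on 25 ballots, B above C on 29.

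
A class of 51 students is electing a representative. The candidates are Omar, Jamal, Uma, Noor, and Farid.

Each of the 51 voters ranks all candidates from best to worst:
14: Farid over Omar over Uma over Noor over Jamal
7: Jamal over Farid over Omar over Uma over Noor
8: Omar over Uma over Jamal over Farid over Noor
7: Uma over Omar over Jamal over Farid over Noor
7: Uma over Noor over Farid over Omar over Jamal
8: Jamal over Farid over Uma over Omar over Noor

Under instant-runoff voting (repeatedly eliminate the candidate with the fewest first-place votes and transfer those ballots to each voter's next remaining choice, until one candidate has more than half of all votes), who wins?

Round 1: Omar 8, Jamal 15, Uma 14, Noor 0, Farid 14. Noor eliminated.
Round 2: Omar 8, Jamal 15, Uma 14, Farid 14. Omar eliminated.
Round 3: Jamal 15, Uma 22, Farid 14. Farid eliminated.
Round 4: Jamal 15, Uma 36. Uma has a majority (≥26).

Uma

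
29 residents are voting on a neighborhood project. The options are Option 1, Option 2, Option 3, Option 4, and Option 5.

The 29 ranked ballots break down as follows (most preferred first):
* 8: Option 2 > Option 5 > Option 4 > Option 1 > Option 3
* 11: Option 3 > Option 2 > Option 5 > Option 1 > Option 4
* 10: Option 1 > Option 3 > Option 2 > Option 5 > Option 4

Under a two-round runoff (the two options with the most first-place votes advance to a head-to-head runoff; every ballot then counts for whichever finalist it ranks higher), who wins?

Round 1 first-place votes: Option 1 10, Option 2 8, Option 3 11, Option 4 0, Option 5 0. Option 3 and Option 1 advance.
Runoff: Option 3 is ranked above Option 1 on 11 ballots, Option 1 above Option 3 on 18.

Option 1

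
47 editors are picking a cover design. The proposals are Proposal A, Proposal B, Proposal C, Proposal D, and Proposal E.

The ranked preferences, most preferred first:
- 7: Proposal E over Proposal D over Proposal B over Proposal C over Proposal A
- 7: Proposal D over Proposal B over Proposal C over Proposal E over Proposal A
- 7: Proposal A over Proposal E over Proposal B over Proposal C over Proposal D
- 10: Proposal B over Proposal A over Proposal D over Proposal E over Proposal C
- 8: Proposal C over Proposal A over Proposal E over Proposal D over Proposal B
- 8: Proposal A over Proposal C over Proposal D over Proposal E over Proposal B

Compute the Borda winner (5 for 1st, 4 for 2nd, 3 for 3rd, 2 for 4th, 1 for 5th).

Proposal A: 7×1 + 7×1 + 7×5 + 10×4 + 8×4 + 8×5 = 161
Proposal B: 7×3 + 7×4 + 7×3 + 10×5 + 8×1 + 8×1 = 136
Proposal C: 7×2 + 7×3 + 7×2 + 10×1 + 8×5 + 8×4 = 131
Proposal D: 7×4 + 7×5 + 7×1 + 10×3 + 8×2 + 8×3 = 140
Proposal E: 7×5 + 7×2 + 7×4 + 10×2 + 8×3 + 8×2 = 137

Proposal A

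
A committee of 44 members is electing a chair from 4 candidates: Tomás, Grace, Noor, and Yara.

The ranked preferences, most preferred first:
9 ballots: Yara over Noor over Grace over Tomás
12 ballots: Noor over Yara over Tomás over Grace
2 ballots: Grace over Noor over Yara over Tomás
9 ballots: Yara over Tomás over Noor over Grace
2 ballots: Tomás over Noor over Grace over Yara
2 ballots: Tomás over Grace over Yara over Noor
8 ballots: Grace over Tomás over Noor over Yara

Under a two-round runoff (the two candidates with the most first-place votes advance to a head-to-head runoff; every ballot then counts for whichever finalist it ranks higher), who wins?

Noor

Round 1 first-place votes: Tomás 4, Grace 10, Noor 12, Yara 18. Yara and Noor advance.
Runoff: Yara is ranked above Noor on 20 ballots, Noor above Yara on 24.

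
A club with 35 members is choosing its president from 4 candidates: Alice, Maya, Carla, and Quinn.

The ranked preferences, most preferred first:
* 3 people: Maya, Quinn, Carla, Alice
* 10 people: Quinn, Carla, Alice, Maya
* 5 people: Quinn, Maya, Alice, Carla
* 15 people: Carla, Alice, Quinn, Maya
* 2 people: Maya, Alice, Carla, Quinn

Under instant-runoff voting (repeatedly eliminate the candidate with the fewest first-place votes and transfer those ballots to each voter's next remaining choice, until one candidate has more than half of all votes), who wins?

Round 1: Alice 0, Maya 5, Carla 15, Quinn 15. Alice eliminated.
Round 2: Maya 5, Carla 15, Quinn 15. Maya eliminated.
Round 3: Carla 17, Quinn 18. Quinn has a majority (≥18).

Quinn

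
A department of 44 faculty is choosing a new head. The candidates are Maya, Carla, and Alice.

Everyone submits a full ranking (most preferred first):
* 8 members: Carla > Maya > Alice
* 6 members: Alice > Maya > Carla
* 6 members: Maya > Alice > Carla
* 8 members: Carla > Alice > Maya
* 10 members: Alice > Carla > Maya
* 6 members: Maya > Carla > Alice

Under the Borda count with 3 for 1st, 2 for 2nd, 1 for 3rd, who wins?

Maya: 8×2 + 6×2 + 6×3 + 8×1 + 10×1 + 6×3 = 82
Carla: 8×3 + 6×1 + 6×1 + 8×3 + 10×2 + 6×2 = 92
Alice: 8×1 + 6×3 + 6×2 + 8×2 + 10×3 + 6×1 = 90

Carla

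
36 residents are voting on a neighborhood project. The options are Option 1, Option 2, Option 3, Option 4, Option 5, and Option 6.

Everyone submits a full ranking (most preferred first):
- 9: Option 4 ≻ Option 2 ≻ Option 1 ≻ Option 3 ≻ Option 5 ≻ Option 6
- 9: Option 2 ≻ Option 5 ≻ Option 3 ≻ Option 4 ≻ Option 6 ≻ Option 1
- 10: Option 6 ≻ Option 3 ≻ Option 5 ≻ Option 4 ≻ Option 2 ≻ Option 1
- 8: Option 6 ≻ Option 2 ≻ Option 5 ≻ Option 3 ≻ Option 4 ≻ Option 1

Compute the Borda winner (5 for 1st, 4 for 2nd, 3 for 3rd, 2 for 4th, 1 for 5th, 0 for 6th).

Option 1: 9×3 + 9×0 + 10×0 + 8×0 = 27
Option 2: 9×4 + 9×5 + 10×1 + 8×4 = 123
Option 3: 9×2 + 9×3 + 10×4 + 8×2 = 101
Option 4: 9×5 + 9×2 + 10×2 + 8×1 = 91
Option 5: 9×1 + 9×4 + 10×3 + 8×3 = 99
Option 6: 9×0 + 9×1 + 10×5 + 8×5 = 99

Option 2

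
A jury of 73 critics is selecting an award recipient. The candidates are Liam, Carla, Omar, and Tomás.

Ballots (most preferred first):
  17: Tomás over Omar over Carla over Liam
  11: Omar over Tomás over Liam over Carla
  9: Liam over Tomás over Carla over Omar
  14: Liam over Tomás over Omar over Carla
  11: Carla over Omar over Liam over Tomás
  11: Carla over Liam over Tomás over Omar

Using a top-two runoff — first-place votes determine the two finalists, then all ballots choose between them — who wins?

Carla

Round 1 first-place votes: Liam 23, Carla 22, Omar 11, Tomás 17. Liam and Carla advance.
Runoff: Liam is ranked above Carla on 34 ballots, Carla above Liam on 39.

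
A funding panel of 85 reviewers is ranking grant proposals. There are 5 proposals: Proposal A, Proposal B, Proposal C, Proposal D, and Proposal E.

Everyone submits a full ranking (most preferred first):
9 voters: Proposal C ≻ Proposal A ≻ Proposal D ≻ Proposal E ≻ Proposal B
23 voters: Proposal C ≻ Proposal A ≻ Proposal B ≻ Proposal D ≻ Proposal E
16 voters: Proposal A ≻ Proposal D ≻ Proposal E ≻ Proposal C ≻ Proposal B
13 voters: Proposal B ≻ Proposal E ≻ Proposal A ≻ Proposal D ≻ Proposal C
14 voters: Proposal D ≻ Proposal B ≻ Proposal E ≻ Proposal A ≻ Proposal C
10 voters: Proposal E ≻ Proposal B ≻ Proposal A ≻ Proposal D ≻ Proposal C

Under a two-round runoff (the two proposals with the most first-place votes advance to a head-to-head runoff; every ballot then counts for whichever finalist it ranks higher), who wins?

Proposal A

Round 1 first-place votes: Proposal A 16, Proposal B 13, Proposal C 32, Proposal D 14, Proposal E 10. Proposal C and Proposal A advance.
Runoff: Proposal C is ranked above Proposal A on 32 ballots, Proposal A above Proposal C on 53.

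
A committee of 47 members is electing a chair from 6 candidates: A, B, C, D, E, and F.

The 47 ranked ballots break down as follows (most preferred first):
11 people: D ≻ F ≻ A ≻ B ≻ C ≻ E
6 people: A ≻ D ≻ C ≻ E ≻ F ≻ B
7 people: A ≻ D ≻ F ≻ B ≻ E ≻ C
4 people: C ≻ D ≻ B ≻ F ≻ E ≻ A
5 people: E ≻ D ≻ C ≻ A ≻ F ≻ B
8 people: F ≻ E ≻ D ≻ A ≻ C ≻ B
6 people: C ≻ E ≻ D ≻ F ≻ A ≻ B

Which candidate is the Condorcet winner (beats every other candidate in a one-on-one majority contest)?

D vs A: 34–13
D vs B: 47–0
D vs C: 37–10
D vs E: 28–19
D vs F: 39–8
D beats every other candidate.

D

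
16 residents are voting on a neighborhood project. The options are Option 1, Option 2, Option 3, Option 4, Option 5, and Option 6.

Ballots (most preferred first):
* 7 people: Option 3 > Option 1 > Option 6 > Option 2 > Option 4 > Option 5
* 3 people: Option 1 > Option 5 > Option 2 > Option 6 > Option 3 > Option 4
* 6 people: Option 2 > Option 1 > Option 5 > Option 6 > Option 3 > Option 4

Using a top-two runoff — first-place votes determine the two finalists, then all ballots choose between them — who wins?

Round 1 first-place votes: Option 1 3, Option 2 6, Option 3 7, Option 4 0, Option 5 0, Option 6 0. Option 3 and Option 2 advance.
Runoff: Option 3 is ranked above Option 2 on 7 ballots, Option 2 above Option 3 on 9.

Option 2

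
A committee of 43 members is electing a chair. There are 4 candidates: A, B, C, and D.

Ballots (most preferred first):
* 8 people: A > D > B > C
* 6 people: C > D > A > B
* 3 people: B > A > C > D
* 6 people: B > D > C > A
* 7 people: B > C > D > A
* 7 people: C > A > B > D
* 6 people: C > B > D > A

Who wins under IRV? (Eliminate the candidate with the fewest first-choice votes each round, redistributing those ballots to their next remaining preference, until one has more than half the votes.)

B

Round 1: A 8, B 16, C 19, D 0. D eliminated.
Round 2: A 8, B 16, C 19. A eliminated.
Round 3: B 24, C 19. B has a majority (≥22).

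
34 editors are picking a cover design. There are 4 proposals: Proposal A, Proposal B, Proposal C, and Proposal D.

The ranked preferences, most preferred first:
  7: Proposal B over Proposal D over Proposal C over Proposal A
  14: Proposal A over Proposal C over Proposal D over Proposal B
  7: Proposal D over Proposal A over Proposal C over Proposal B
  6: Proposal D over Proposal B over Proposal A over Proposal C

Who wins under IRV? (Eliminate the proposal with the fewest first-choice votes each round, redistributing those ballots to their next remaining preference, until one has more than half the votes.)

Proposal D

Round 1: Proposal A 14, Proposal B 7, Proposal C 0, Proposal D 13. Proposal C eliminated.
Round 2: Proposal A 14, Proposal B 7, Proposal D 13. Proposal B eliminated.
Round 3: Proposal A 14, Proposal D 20. Proposal D has a majority (≥18).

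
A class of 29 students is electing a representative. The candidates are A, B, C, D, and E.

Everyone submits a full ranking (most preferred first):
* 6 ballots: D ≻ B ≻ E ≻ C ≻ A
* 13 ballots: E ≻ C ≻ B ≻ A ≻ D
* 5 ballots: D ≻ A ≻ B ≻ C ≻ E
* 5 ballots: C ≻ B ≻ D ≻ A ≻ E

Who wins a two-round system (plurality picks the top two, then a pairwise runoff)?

D

Round 1 first-place votes: A 0, B 0, C 5, D 11, E 13. E and D advance.
Runoff: E is ranked above D on 13 ballots, D above E on 16.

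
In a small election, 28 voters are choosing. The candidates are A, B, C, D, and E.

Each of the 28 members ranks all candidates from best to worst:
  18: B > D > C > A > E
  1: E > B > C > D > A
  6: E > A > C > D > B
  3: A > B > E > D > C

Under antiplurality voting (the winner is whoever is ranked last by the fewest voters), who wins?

D

Last-place votes: A 1, B 6, C 3, D 0, E 18.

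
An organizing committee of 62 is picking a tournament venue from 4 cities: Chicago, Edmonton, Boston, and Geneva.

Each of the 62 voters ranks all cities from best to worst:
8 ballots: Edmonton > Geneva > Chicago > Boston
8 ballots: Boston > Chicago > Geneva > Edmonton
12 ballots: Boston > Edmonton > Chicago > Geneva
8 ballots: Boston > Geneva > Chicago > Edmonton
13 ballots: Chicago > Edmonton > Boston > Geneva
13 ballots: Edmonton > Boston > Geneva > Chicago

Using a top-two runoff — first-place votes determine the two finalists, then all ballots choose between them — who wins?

Round 1 first-place votes: Chicago 13, Edmonton 21, Boston 28, Geneva 0. Boston and Edmonton advance.
Runoff: Boston is ranked above Edmonton on 28 ballots, Edmonton above Boston on 34.

Edmonton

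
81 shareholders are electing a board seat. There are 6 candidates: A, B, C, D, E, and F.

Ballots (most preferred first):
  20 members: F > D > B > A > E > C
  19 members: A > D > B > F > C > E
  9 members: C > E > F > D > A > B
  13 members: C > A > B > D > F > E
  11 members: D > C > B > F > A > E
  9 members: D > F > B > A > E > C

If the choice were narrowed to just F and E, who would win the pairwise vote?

F is ranked above E on 72 ballots; E above F on 9.

F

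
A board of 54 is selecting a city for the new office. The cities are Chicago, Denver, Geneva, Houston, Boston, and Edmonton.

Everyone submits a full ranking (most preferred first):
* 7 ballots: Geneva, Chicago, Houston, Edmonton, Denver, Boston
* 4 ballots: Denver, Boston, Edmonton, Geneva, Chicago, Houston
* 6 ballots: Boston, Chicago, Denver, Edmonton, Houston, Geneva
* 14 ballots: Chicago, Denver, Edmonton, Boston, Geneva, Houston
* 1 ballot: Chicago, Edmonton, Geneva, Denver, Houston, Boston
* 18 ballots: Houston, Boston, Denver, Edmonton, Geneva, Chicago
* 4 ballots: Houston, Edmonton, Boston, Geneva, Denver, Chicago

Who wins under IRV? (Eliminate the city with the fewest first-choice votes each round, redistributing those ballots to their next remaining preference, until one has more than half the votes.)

Round 1: Chicago 15, Denver 4, Geneva 7, Houston 22, Boston 6, Edmonton 0. Edmonton eliminated.
Round 2: Chicago 15, Denver 4, Geneva 7, Houston 22, Boston 6. Denver eliminated.
Round 3: Chicago 15, Geneva 7, Houston 22, Boston 10. Geneva eliminated.
Round 4: Chicago 22, Houston 22, Boston 10. Boston eliminated.
Round 5: Chicago 32, Houston 22. Chicago has a majority (≥28).

Chicago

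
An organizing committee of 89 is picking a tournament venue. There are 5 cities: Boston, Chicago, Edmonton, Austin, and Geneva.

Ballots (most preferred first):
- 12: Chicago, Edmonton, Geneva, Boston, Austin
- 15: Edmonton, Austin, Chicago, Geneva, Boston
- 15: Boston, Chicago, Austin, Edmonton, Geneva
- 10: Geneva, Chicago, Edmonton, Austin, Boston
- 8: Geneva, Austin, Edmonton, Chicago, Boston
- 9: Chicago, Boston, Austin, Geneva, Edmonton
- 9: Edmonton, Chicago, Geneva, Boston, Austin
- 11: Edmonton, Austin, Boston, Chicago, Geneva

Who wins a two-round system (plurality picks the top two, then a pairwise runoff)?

Chicago

Round 1 first-place votes: Boston 15, Chicago 21, Edmonton 35, Austin 0, Geneva 18. Edmonton and Chicago advance.
Runoff: Edmonton is ranked above Chicago on 43 ballots, Chicago above Edmonton on 46.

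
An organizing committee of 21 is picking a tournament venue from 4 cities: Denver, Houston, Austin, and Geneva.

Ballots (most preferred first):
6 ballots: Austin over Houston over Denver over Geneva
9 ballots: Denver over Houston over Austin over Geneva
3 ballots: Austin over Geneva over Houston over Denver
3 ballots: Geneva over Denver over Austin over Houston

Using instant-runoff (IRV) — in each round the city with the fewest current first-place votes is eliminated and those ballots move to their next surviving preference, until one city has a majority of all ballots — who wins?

Round 1: Denver 9, Houston 0, Austin 9, Geneva 3. Houston eliminated.
Round 2: Denver 9, Austin 9, Geneva 3. Geneva eliminated.
Round 3: Denver 12, Austin 9. Denver has a majority (≥11).

Denver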